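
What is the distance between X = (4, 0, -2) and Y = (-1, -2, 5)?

d = √[(x₂-x₁)² + (y₂-y₁)² + (z₂-z₁)²]
  = √[(-5)² + (-2)² + 7²]
  = √[25 + 4 + 49]
  = √78
  ≈ 8.832

8.832


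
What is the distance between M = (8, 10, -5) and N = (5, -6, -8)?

d = √[(x₂-x₁)² + (y₂-y₁)² + (z₂-z₁)²]
  = √[(-3)² + (-16)² + (-3)²]
  = √[9 + 256 + 9]
  = √274
  ≈ 16.55

16.55


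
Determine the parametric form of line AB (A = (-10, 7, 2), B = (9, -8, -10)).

Direction vector d = B - A = (9 + 10, -8 - 7, -10 - 2) = (19, -15, -12)
Parametric form r = A + t·d:
x = -10 + 19t, y = 7 - 15t, z = 2 - 12t

x = -10 + 19t, y = 7 - 15t, z = 2 - 12t


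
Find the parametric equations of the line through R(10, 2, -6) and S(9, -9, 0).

Direction vector d = S - R = (9 - 10, -9 - 2, 0 + 6) = (-1, -11, 6)
Parametric form r = R + t·d:
x = 10 - t, y = 2 - 11t, z = -6 + 6t

x = 10 - t, y = 2 - 11t, z = -6 + 6t


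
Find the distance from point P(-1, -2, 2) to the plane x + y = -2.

distance = |a·x₀ + b·y₀ + c·z₀ - d| / √(a² + b² + c²)
  = |1·(-1) + 1·(-2) + 0·2 - (-2)| / √(1² + 1² + 0²)
  = |-1 - 2 + 0 + 2| / √(1 + 1 + 0)
  = |-1| / √2
  = 1 / 1.414
  ≈ 0.7071

0.7071


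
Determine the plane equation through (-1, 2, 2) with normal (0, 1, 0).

The plane through P with normal n = (a, b, c) satisfies n·(r - P) = 0,
i.e. ax + by + cz = a·x₀ + b·y₀ + c·z₀.
d = 0·(-1) + 1·2 + 0·2
  = 0 + 2 + 0
  = 2
Equation: y = 2

y = 2


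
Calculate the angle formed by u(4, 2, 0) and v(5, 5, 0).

u·v = 4·5 + 2·5 + 0·0 = 20 + 10 + 0 = 30
|u| = √(4² + 2² + 0²) = √20 ≈ 4.472
|v| = √(5² + 5² + 0²) = √50 ≈ 7.071
cos θ = (u·v)/(|u||v|) = 30/(4.472·7.071) ≈ 0.9487
θ = arccos(0.9487) ≈ 18.43°

18.43°


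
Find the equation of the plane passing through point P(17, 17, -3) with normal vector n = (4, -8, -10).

The plane through P with normal n = (a, b, c) satisfies n·(r - P) = 0,
i.e. ax + by + cz = a·x₀ + b·y₀ + c·z₀.
d = 4·17 + (-8)·17 + (-10)·(-3)
  = 68 - 136 + 30
  = -38
Equation: 4x - 8y - 10z = -38

4x - 8y - 10z = -38


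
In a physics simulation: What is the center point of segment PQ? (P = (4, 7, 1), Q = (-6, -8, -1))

M = ((x₁+x₂)/2, (y₁+y₂)/2, (z₁+z₂)/2)
  = ((4 - 6)/2, (7 - 8)/2, (1 - 1)/2)
  = (-2/2, -1/2, 0/2)
  = (-1, -0.5, 0)

(-1, -0.5, 0)


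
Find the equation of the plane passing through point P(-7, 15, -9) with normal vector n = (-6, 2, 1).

The plane through P with normal n = (a, b, c) satisfies n·(r - P) = 0,
i.e. ax + by + cz = a·x₀ + b·y₀ + c·z₀.
d = (-6)·(-7) + 2·15 + 1·(-9)
  = 42 + 30 - 9
  = 63
Equation: -6x + 2y + z = 63

-6x + 2y + z = 63


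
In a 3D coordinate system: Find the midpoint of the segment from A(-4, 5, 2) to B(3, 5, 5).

M = ((x₁+x₂)/2, (y₁+y₂)/2, (z₁+z₂)/2)
  = ((-4 + 3)/2, (5 + 5)/2, (2 + 5)/2)
  = (-1/2, 10/2, 7/2)
  = (-0.5, 5, 3.5)

(-0.5, 5, 3.5)


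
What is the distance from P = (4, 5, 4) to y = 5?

distance = |a·x₀ + b·y₀ + c·z₀ - d| / √(a² + b² + c²)
  = |0·4 + 1·5 + 0·4 - 5| / √(0² + 1² + 0²)
  = |0 + 5 + 0 - 5| / √(0 + 1 + 0)
  = |0| / √1
  = 0 / 1
  ≈ 0

0


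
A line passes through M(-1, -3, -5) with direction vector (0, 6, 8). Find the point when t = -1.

P(t) = M + t·d
  = (-1 + 0·(-1), -3 + 6·(-1), -5 + 8·(-1))
  = (-1 + 0, -3 - 6, -5 - 8)
  = (-1, -9, -13)

(-1, -9, -13)


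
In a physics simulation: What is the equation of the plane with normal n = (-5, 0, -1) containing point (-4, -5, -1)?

The plane through P with normal n = (a, b, c) satisfies n·(r - P) = 0,
i.e. ax + by + cz = a·x₀ + b·y₀ + c·z₀.
d = (-5)·(-4) + 0·(-5) + (-1)·(-1)
  = 20 + 0 + 1
  = 21
Equation: -5x - z = 21

-5x - z = 21


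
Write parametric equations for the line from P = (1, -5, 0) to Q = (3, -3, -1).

Direction vector d = Q - P = (3 - 1, -3 + 5, -1 + 0) = (2, 2, -1)
Parametric form r = P + t·d:
x = 1 + 2t, y = -5 + 2t, z = 0 - t

x = 1 + 2t, y = -5 + 2t, z = 0 - t


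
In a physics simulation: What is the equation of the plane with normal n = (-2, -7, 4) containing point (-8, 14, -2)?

The plane through P with normal n = (a, b, c) satisfies n·(r - P) = 0,
i.e. ax + by + cz = a·x₀ + b·y₀ + c·z₀.
d = (-2)·(-8) + (-7)·14 + 4·(-2)
  = 16 - 98 - 8
  = -90
Equation: -2x - 7y + 4z = -90

-2x - 7y + 4z = -90


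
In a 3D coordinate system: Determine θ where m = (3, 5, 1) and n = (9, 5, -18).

m·n = 3·9 + 5·5 + 1·(-18) = 27 + 25 - 18 = 34
|m| = √(3² + 5² + 1²) = √35 ≈ 5.916
|n| = √(9² + 5² + (-18)²) = √430 ≈ 20.74
cos θ = (m·n)/(|m||n|) = 34/(5.916·20.74) ≈ 0.2771
θ = arccos(0.2771) ≈ 73.91°

73.91°


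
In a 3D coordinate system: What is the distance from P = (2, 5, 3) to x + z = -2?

distance = |a·x₀ + b·y₀ + c·z₀ - d| / √(a² + b² + c²)
  = |1·2 + 0·5 + 1·3 - (-2)| / √(1² + 0² + 1²)
  = |2 + 0 + 3 + 2| / √(1 + 0 + 1)
  = |7| / √2
  = 7 / 1.414
  ≈ 4.95

4.95


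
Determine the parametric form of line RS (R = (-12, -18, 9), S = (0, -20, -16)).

Direction vector d = S - R = (0 + 12, -20 + 18, -16 - 9) = (12, -2, -25)
Parametric form r = R + t·d:
x = -12 + 12t, y = -18 - 2t, z = 9 - 25t

x = -12 + 12t, y = -18 - 2t, z = 9 - 25t


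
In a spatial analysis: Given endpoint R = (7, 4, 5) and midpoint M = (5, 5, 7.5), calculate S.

S = 2M - R
  = (2·5 - 7, 2·5 - 4, 2·7.5 - 5)
  = (10 - 7, 10 - 4, 15 - 5)
  = (3, 6, 10)

(3, 6, 10)


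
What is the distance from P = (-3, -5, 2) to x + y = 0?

distance = |a·x₀ + b·y₀ + c·z₀ - d| / √(a² + b² + c²)
  = |1·(-3) + 1·(-5) + 0·2 - 0| / √(1² + 1² + 0²)
  = |-3 - 5 + 0 + 0| / √(1 + 1 + 0)
  = |-8| / √2
  = 8 / 1.414
  ≈ 5.657

5.657


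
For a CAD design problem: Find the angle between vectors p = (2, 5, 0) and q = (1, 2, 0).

p·q = 2·1 + 5·2 + 0·0 = 2 + 10 + 0 = 12
|p| = √(2² + 5² + 0²) = √29 ≈ 5.385
|q| = √(1² + 2² + 0²) = √5 ≈ 2.236
cos θ = (p·q)/(|p||q|) = 12/(5.385·2.236) ≈ 0.9965
θ = arccos(0.9965) ≈ 4.764°

4.764°


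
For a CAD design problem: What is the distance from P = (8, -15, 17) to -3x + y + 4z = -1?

distance = |a·x₀ + b·y₀ + c·z₀ - d| / √(a² + b² + c²)
  = |(-3)·8 + 1·(-15) + 4·17 - (-1)| / √((-3)² + 1² + 4²)
  = |-24 - 15 + 68 + 1| / √(9 + 1 + 16)
  = |30| / √26
  = 30 / 5.099
  ≈ 5.883

5.883


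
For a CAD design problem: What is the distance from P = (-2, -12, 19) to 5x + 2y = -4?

distance = |a·x₀ + b·y₀ + c·z₀ - d| / √(a² + b² + c²)
  = |5·(-2) + 2·(-12) + 0·19 - (-4)| / √(5² + 2² + 0²)
  = |-10 - 24 + 0 + 4| / √(25 + 4 + 0)
  = |-30| / √29
  = 30 / 5.385
  ≈ 5.571

5.571


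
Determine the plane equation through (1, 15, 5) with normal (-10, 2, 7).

The plane through P with normal n = (a, b, c) satisfies n·(r - P) = 0,
i.e. ax + by + cz = a·x₀ + b·y₀ + c·z₀.
d = (-10)·1 + 2·15 + 7·5
  = -10 + 30 + 35
  = 55
Equation: -10x + 2y + 7z = 55

-10x + 2y + 7z = 55


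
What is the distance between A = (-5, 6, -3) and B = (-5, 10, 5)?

d = √[(x₂-x₁)² + (y₂-y₁)² + (z₂-z₁)²]
  = √[0² + 4² + 8²]
  = √[0 + 16 + 64]
  = √80
  ≈ 8.944

8.944


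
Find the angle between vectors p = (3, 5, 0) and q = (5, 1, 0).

p·q = 3·5 + 5·1 + 0·0 = 15 + 5 + 0 = 20
|p| = √(3² + 5² + 0²) = √34 ≈ 5.831
|q| = √(5² + 1² + 0²) = √26 ≈ 5.099
cos θ = (p·q)/(|p||q|) = 20/(5.831·5.099) ≈ 0.6727
θ = arccos(0.6727) ≈ 47.73°

47.73°


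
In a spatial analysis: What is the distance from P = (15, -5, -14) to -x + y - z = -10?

distance = |a·x₀ + b·y₀ + c·z₀ - d| / √(a² + b² + c²)
  = |(-1)·15 + 1·(-5) + (-1)·(-14) - (-10)| / √((-1)² + 1² + (-1)²)
  = |-15 - 5 + 14 + 10| / √(1 + 1 + 1)
  = |4| / √3
  = 4 / 1.732
  ≈ 2.309

2.309


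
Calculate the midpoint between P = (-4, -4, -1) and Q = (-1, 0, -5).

M = ((x₁+x₂)/2, (y₁+y₂)/2, (z₁+z₂)/2)
  = ((-4 - 1)/2, (-4 + 0)/2, (-1 - 5)/2)
  = (-5/2, -4/2, -6/2)
  = (-2.5, -2, -3)

(-2.5, -2, -3)


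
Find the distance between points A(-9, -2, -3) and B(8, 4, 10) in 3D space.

d = √[(x₂-x₁)² + (y₂-y₁)² + (z₂-z₁)²]
  = √[17² + 6² + 13²]
  = √[289 + 36 + 169]
  = √494
  ≈ 22.23

22.23


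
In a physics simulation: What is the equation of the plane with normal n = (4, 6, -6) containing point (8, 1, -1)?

The plane through P with normal n = (a, b, c) satisfies n·(r - P) = 0,
i.e. ax + by + cz = a·x₀ + b·y₀ + c·z₀.
d = 4·8 + 6·1 + (-6)·(-1)
  = 32 + 6 + 6
  = 44
Equation: 4x + 6y - 6z = 44

4x + 6y - 6z = 44


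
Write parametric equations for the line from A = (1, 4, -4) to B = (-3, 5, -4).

Direction vector d = B - A = (-3 - 1, 5 - 4, -4 + 4) = (-4, 1, 0)
Parametric form r = A + t·d:
x = 1 - 4t, y = 4 + t, z = -4

x = 1 - 4t, y = 4 + t, z = -4


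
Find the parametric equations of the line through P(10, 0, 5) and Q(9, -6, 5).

Direction vector d = Q - P = (9 - 10, -6 + 0, 5 - 5) = (-1, -6, 0)
Parametric form r = P + t·d:
x = 10 - t, y = 0 - 6t, z = 5

x = 10 - t, y = 0 - 6t, z = 5


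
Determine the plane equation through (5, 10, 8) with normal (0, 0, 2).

The plane through P with normal n = (a, b, c) satisfies n·(r - P) = 0,
i.e. ax + by + cz = a·x₀ + b·y₀ + c·z₀.
d = 0·5 + 0·10 + 2·8
  = 0 + 0 + 16
  = 16
Equation: 2z = 16

2z = 16


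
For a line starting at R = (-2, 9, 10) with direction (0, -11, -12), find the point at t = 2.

P(t) = R + t·d
  = (-2 + 0·2, 9 + (-11)·2, 10 + (-12)·2)
  = (-2 + 0, 9 - 22, 10 - 24)
  = (-2, -13, -14)

(-2, -13, -14)


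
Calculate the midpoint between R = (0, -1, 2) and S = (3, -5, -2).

M = ((x₁+x₂)/2, (y₁+y₂)/2, (z₁+z₂)/2)
  = ((0 + 3)/2, (-1 - 5)/2, (2 - 2)/2)
  = (3/2, -6/2, 0/2)
  = (1.5, -3, 0)

(1.5, -3, 0)


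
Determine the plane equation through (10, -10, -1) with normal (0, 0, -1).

The plane through P with normal n = (a, b, c) satisfies n·(r - P) = 0,
i.e. ax + by + cz = a·x₀ + b·y₀ + c·z₀.
d = 0·10 + 0·(-10) + (-1)·(-1)
  = 0 + 0 + 1
  = 1
Equation: -z = 1

-z = 1


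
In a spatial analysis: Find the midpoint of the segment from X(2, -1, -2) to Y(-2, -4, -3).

M = ((x₁+x₂)/2, (y₁+y₂)/2, (z₁+z₂)/2)
  = ((2 - 2)/2, (-1 - 4)/2, (-2 - 3)/2)
  = (0/2, -5/2, -5/2)
  = (0, -2.5, -2.5)

(0, -2.5, -2.5)


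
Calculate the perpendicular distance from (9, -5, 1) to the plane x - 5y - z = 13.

distance = |a·x₀ + b·y₀ + c·z₀ - d| / √(a² + b² + c²)
  = |1·9 + (-5)·(-5) + (-1)·1 - 13| / √(1² + (-5)² + (-1)²)
  = |9 + 25 - 1 - 13| / √(1 + 25 + 1)
  = |20| / √27
  = 20 / 5.196
  ≈ 3.849

3.849


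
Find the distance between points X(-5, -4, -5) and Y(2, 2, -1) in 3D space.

d = √[(x₂-x₁)² + (y₂-y₁)² + (z₂-z₁)²]
  = √[7² + 6² + 4²]
  = √[49 + 36 + 16]
  = √101
  ≈ 10.05

10.05


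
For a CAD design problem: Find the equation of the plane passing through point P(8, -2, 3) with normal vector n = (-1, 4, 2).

The plane through P with normal n = (a, b, c) satisfies n·(r - P) = 0,
i.e. ax + by + cz = a·x₀ + b·y₀ + c·z₀.
d = (-1)·8 + 4·(-2) + 2·3
  = -8 - 8 + 6
  = -10
Equation: -x + 4y + 2z = -10

-x + 4y + 2z = -10


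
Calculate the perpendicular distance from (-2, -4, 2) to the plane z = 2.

distance = |a·x₀ + b·y₀ + c·z₀ - d| / √(a² + b² + c²)
  = |0·(-2) + 0·(-4) + 1·2 - 2| / √(0² + 0² + 1²)
  = |0 + 0 + 2 - 2| / √(0 + 0 + 1)
  = |0| / √1
  = 0 / 1
  ≈ 0

0


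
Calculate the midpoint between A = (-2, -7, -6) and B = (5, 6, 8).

M = ((x₁+x₂)/2, (y₁+y₂)/2, (z₁+z₂)/2)
  = ((-2 + 5)/2, (-7 + 6)/2, (-6 + 8)/2)
  = (3/2, -1/2, 2/2)
  = (1.5, -0.5, 1)

(1.5, -0.5, 1)


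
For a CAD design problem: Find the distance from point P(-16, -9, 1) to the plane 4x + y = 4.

distance = |a·x₀ + b·y₀ + c·z₀ - d| / √(a² + b² + c²)
  = |4·(-16) + 1·(-9) + 0·1 - 4| / √(4² + 1² + 0²)
  = |-64 - 9 + 0 - 4| / √(16 + 1 + 0)
  = |-77| / √17
  = 77 / 4.123
  ≈ 18.68

18.68


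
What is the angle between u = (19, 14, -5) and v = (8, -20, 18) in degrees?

u·v = 19·8 + 14·(-20) + (-5)·18 = 152 - 280 - 90 = -218
|u| = √(19² + 14² + (-5)²) = √582 ≈ 24.12
|v| = √(8² + (-20)² + 18²) = √788 ≈ 28.07
cos θ = (u·v)/(|u||v|) = -218/(24.12·28.07) ≈ -0.3219
θ = arccos(-0.3219) ≈ 108.8°

108.8°


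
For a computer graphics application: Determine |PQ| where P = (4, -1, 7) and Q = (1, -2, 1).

d = √[(x₂-x₁)² + (y₂-y₁)² + (z₂-z₁)²]
  = √[(-3)² + (-1)² + (-6)²]
  = √[9 + 1 + 36]
  = √46
  ≈ 6.782

6.782


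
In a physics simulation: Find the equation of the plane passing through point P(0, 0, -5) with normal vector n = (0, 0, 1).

The plane through P with normal n = (a, b, c) satisfies n·(r - P) = 0,
i.e. ax + by + cz = a·x₀ + b·y₀ + c·z₀.
d = 0·0 + 0·0 + 1·(-5)
  = 0 + 0 - 5
  = -5
Equation: z = -5

z = -5


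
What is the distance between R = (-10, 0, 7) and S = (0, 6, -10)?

d = √[(x₂-x₁)² + (y₂-y₁)² + (z₂-z₁)²]
  = √[10² + 6² + (-17)²]
  = √[100 + 36 + 289]
  = √425
  ≈ 20.62

20.62


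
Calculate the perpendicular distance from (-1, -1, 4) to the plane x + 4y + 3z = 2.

distance = |a·x₀ + b·y₀ + c·z₀ - d| / √(a² + b² + c²)
  = |1·(-1) + 4·(-1) + 3·4 - 2| / √(1² + 4² + 3²)
  = |-1 - 4 + 12 - 2| / √(1 + 16 + 9)
  = |5| / √26
  = 5 / 5.099
  ≈ 0.9806

0.9806


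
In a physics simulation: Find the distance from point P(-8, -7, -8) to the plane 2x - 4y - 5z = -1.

distance = |a·x₀ + b·y₀ + c·z₀ - d| / √(a² + b² + c²)
  = |2·(-8) + (-4)·(-7) + (-5)·(-8) - (-1)| / √(2² + (-4)² + (-5)²)
  = |-16 + 28 + 40 + 1| / √(4 + 16 + 25)
  = |53| / √45
  = 53 / 6.708
  ≈ 7.901

7.901


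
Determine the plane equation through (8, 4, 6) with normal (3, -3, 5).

The plane through P with normal n = (a, b, c) satisfies n·(r - P) = 0,
i.e. ax + by + cz = a·x₀ + b·y₀ + c·z₀.
d = 3·8 + (-3)·4 + 5·6
  = 24 - 12 + 30
  = 42
Equation: 3x - 3y + 5z = 42

3x - 3y + 5z = 42


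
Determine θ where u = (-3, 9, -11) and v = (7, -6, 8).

u·v = (-3)·7 + 9·(-6) + (-11)·8 = -21 - 54 - 88 = -163
|u| = √((-3)² + 9² + (-11)²) = √211 ≈ 14.53
|v| = √(7² + (-6)² + 8²) = √149 ≈ 12.21
cos θ = (u·v)/(|u||v|) = -163/(14.53·12.21) ≈ -0.9193
θ = arccos(-0.9193) ≈ 156.8°

156.8°


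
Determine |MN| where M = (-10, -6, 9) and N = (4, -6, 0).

d = √[(x₂-x₁)² + (y₂-y₁)² + (z₂-z₁)²]
  = √[14² + 0² + (-9)²]
  = √[196 + 0 + 81]
  = √277
  ≈ 16.64

16.64


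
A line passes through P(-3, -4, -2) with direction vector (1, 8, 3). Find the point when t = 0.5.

P(t) = P + t·d
  = (-3 + 1·0.5, -4 + 8·0.5, -2 + 3·0.5)
  = (-3 + 0.5, -4 + 4, -2 + 1.5)
  = (-2.5, 0, -0.5)

(-2.5, 0, -0.5)


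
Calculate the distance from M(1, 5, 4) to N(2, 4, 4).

d = √[(x₂-x₁)² + (y₂-y₁)² + (z₂-z₁)²]
  = √[1² + (-1)² + 0²]
  = √[1 + 1 + 0]
  = √2
  ≈ 1.414

1.414


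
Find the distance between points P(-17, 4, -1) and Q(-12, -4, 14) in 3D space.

d = √[(x₂-x₁)² + (y₂-y₁)² + (z₂-z₁)²]
  = √[5² + (-8)² + 15²]
  = √[25 + 64 + 225]
  = √314
  ≈ 17.72

17.72


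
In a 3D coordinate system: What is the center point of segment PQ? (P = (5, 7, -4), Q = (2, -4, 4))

M = ((x₁+x₂)/2, (y₁+y₂)/2, (z₁+z₂)/2)
  = ((5 + 2)/2, (7 - 4)/2, (-4 + 4)/2)
  = (7/2, 3/2, 0/2)
  = (3.5, 1.5, 0)

(3.5, 1.5, 0)


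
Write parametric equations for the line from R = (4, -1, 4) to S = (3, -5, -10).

Direction vector d = S - R = (3 - 4, -5 + 1, -10 - 4) = (-1, -4, -14)
Parametric form r = R + t·d:
x = 4 - t, y = -1 - 4t, z = 4 - 14t

x = 4 - t, y = -1 - 4t, z = 4 - 14t


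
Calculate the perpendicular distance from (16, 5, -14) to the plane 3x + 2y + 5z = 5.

distance = |a·x₀ + b·y₀ + c·z₀ - d| / √(a² + b² + c²)
  = |3·16 + 2·5 + 5·(-14) - 5| / √(3² + 2² + 5²)
  = |48 + 10 - 70 - 5| / √(9 + 4 + 25)
  = |-17| / √38
  = 17 / 6.164
  ≈ 2.758

2.758


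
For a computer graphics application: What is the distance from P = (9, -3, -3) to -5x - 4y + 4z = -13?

distance = |a·x₀ + b·y₀ + c·z₀ - d| / √(a² + b² + c²)
  = |(-5)·9 + (-4)·(-3) + 4·(-3) - (-13)| / √((-5)² + (-4)² + 4²)
  = |-45 + 12 - 12 + 13| / √(25 + 16 + 16)
  = |-32| / √57
  = 32 / 7.55
  ≈ 4.239

4.239


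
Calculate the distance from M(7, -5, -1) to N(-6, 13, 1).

d = √[(x₂-x₁)² + (y₂-y₁)² + (z₂-z₁)²]
  = √[(-13)² + 18² + 2²]
  = √[169 + 324 + 4]
  = √497
  ≈ 22.29

22.29


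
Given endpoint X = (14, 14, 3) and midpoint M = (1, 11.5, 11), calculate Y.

Y = 2M - X
  = (2·1 - 14, 2·11.5 - 14, 2·11 - 3)
  = (2 - 14, 23 - 14, 22 - 3)
  = (-12, 9, 19)

(-12, 9, 19)


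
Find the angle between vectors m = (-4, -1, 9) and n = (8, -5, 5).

m·n = (-4)·8 + (-1)·(-5) + 9·5 = -32 + 5 + 45 = 18
|m| = √((-4)² + (-1)² + 9²) = √98 ≈ 9.899
|n| = √(8² + (-5)² + 5²) = √114 ≈ 10.68
cos θ = (m·n)/(|m||n|) = 18/(9.899·10.68) ≈ 0.1703
θ = arccos(0.1703) ≈ 80.19°

80.19°


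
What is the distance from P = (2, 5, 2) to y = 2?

distance = |a·x₀ + b·y₀ + c·z₀ - d| / √(a² + b² + c²)
  = |0·2 + 1·5 + 0·2 - 2| / √(0² + 1² + 0²)
  = |0 + 5 + 0 - 2| / √(0 + 1 + 0)
  = |3| / √1
  = 3 / 1
  ≈ 3

3


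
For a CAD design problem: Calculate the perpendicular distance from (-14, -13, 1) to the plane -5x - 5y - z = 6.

distance = |a·x₀ + b·y₀ + c·z₀ - d| / √(a² + b² + c²)
  = |(-5)·(-14) + (-5)·(-13) + (-1)·1 - 6| / √((-5)² + (-5)² + (-1)²)
  = |70 + 65 - 1 - 6| / √(25 + 25 + 1)
  = |128| / √51
  = 128 / 7.141
  ≈ 17.92

17.92


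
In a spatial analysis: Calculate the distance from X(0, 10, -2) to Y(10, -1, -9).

d = √[(x₂-x₁)² + (y₂-y₁)² + (z₂-z₁)²]
  = √[10² + (-11)² + (-7)²]
  = √[100 + 121 + 49]
  = √270
  ≈ 16.43

16.43


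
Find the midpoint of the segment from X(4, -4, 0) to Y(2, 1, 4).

M = ((x₁+x₂)/2, (y₁+y₂)/2, (z₁+z₂)/2)
  = ((4 + 2)/2, (-4 + 1)/2, (0 + 4)/2)
  = (6/2, -3/2, 4/2)
  = (3, -1.5, 2)

(3, -1.5, 2)


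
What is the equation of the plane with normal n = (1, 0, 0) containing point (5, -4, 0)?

The plane through P with normal n = (a, b, c) satisfies n·(r - P) = 0,
i.e. ax + by + cz = a·x₀ + b·y₀ + c·z₀.
d = 1·5 + 0·(-4) + 0·0
  = 5 + 0 + 0
  = 5
Equation: x = 5

x = 5


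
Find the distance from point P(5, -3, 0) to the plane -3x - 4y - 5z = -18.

distance = |a·x₀ + b·y₀ + c·z₀ - d| / √(a² + b² + c²)
  = |(-3)·5 + (-4)·(-3) + (-5)·0 - (-18)| / √((-3)² + (-4)² + (-5)²)
  = |-15 + 12 + 0 + 18| / √(9 + 16 + 25)
  = |15| / √50
  = 15 / 7.071
  ≈ 2.121

2.121


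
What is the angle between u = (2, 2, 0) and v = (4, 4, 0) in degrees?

u·v = 2·4 + 2·4 + 0·0 = 8 + 8 + 0 = 16
|u| = √(2² + 2² + 0²) = √8 ≈ 2.828
|v| = √(4² + 4² + 0²) = √32 ≈ 5.657
cos θ = (u·v)/(|u||v|) = 16/(2.828·5.657) ≈ 1
θ = arccos(1) ≈ 0°

0°


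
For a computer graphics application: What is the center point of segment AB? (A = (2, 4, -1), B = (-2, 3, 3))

M = ((x₁+x₂)/2, (y₁+y₂)/2, (z₁+z₂)/2)
  = ((2 - 2)/2, (4 + 3)/2, (-1 + 3)/2)
  = (0/2, 7/2, 2/2)
  = (0, 3.5, 1)

(0, 3.5, 1)


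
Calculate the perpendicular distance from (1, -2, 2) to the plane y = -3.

distance = |a·x₀ + b·y₀ + c·z₀ - d| / √(a² + b² + c²)
  = |0·1 + 1·(-2) + 0·2 - (-3)| / √(0² + 1² + 0²)
  = |0 - 2 + 0 + 3| / √(0 + 1 + 0)
  = |1| / √1
  = 1 / 1
  ≈ 1

1


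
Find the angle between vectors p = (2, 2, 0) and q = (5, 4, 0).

p·q = 2·5 + 2·4 + 0·0 = 10 + 8 + 0 = 18
|p| = √(2² + 2² + 0²) = √8 ≈ 2.828
|q| = √(5² + 4² + 0²) = √41 ≈ 6.403
cos θ = (p·q)/(|p||q|) = 18/(2.828·6.403) ≈ 0.9939
θ = arccos(0.9939) ≈ 6.34°

6.34°


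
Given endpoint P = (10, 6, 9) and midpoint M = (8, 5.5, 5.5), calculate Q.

Q = 2M - P
  = (2·8 - 10, 2·5.5 - 6, 2·5.5 - 9)
  = (16 - 10, 11 - 6, 11 - 9)
  = (6, 5, 2)

(6, 5, 2)


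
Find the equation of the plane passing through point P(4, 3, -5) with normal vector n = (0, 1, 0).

The plane through P with normal n = (a, b, c) satisfies n·(r - P) = 0,
i.e. ax + by + cz = a·x₀ + b·y₀ + c·z₀.
d = 0·4 + 1·3 + 0·(-5)
  = 0 + 3 + 0
  = 3
Equation: y = 3

y = 3


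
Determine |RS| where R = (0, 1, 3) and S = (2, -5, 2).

d = √[(x₂-x₁)² + (y₂-y₁)² + (z₂-z₁)²]
  = √[2² + (-6)² + (-1)²]
  = √[4 + 36 + 1]
  = √41
  ≈ 6.403

6.403


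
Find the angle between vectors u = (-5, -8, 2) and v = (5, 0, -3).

u·v = (-5)·5 + (-8)·0 + 2·(-3) = -25 + 0 - 6 = -31
|u| = √((-5)² + (-8)² + 2²) = √93 ≈ 9.644
|v| = √(5² + 0² + (-3)²) = √34 ≈ 5.831
cos θ = (u·v)/(|u||v|) = -31/(9.644·5.831) ≈ -0.5513
θ = arccos(-0.5513) ≈ 123.5°

123.5°


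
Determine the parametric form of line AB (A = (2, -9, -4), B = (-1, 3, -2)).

Direction vector d = B - A = (-1 - 2, 3 + 9, -2 + 4) = (-3, 12, 2)
Parametric form r = A + t·d:
x = 2 - 3t, y = -9 + 12t, z = -4 + 2t

x = 2 - 3t, y = -9 + 12t, z = -4 + 2t


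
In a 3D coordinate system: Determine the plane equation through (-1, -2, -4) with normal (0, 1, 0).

The plane through P with normal n = (a, b, c) satisfies n·(r - P) = 0,
i.e. ax + by + cz = a·x₀ + b·y₀ + c·z₀.
d = 0·(-1) + 1·(-2) + 0·(-4)
  = 0 - 2 + 0
  = -2
Equation: y = -2

y = -2


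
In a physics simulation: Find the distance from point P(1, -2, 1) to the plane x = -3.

distance = |a·x₀ + b·y₀ + c·z₀ - d| / √(a² + b² + c²)
  = |1·1 + 0·(-2) + 0·1 - (-3)| / √(1² + 0² + 0²)
  = |1 + 0 + 0 + 3| / √(1 + 0 + 0)
  = |4| / √1
  = 4 / 1
  ≈ 4

4


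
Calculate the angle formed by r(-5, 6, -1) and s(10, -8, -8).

r·s = (-5)·10 + 6·(-8) + (-1)·(-8) = -50 - 48 + 8 = -90
|r| = √((-5)² + 6² + (-1)²) = √62 ≈ 7.874
|s| = √(10² + (-8)² + (-8)²) = √228 ≈ 15.1
cos θ = (r·s)/(|r||s|) = -90/(7.874·15.1) ≈ -0.757
θ = arccos(-0.757) ≈ 139.2°

139.2°


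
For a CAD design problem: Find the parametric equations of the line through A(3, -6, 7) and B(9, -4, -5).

Direction vector d = B - A = (9 - 3, -4 + 6, -5 - 7) = (6, 2, -12)
Parametric form r = A + t·d:
x = 3 + 6t, y = -6 + 2t, z = 7 - 12t

x = 3 + 6t, y = -6 + 2t, z = 7 - 12t


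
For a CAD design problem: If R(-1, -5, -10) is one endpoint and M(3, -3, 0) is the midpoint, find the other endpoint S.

S = 2M - R
  = (2·3 - (-1), 2·(-3) - (-5), 2·0 - (-10))
  = (6 + 1, -6 + 5, 0 + 10)
  = (7, -1, 10)

(7, -1, 10)


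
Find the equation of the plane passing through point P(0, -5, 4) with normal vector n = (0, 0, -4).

The plane through P with normal n = (a, b, c) satisfies n·(r - P) = 0,
i.e. ax + by + cz = a·x₀ + b·y₀ + c·z₀.
d = 0·0 + 0·(-5) + (-4)·4
  = 0 + 0 - 16
  = -16
Equation: -4z = -16

-4z = -16


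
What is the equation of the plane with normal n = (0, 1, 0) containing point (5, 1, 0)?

The plane through P with normal n = (a, b, c) satisfies n·(r - P) = 0,
i.e. ax + by + cz = a·x₀ + b·y₀ + c·z₀.
d = 0·5 + 1·1 + 0·0
  = 0 + 1 + 0
  = 1
Equation: y = 1

y = 1


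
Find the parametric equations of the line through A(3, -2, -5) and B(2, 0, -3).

Direction vector d = B - A = (2 - 3, 0 + 2, -3 + 5) = (-1, 2, 2)
Parametric form r = A + t·d:
x = 3 - t, y = -2 + 2t, z = -5 + 2t

x = 3 - t, y = -2 + 2t, z = -5 + 2t


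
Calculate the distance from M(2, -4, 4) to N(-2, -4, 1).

d = √[(x₂-x₁)² + (y₂-y₁)² + (z₂-z₁)²]
  = √[(-4)² + 0² + (-3)²]
  = √[16 + 0 + 9]
  = √25
  ≈ 5

5


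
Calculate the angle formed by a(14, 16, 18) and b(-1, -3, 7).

a·b = 14·(-1) + 16·(-3) + 18·7 = -14 - 48 + 126 = 64
|a| = √(14² + 16² + 18²) = √776 ≈ 27.86
|b| = √((-1)² + (-3)² + 7²) = √59 ≈ 7.681
cos θ = (a·b)/(|a||b|) = 64/(27.86·7.681) ≈ 0.2991
θ = arccos(0.2991) ≈ 72.6°

72.6°


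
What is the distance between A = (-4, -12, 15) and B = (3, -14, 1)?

d = √[(x₂-x₁)² + (y₂-y₁)² + (z₂-z₁)²]
  = √[7² + (-2)² + (-14)²]
  = √[49 + 4 + 196]
  = √249
  ≈ 15.78

15.78


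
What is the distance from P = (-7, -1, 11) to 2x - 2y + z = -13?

distance = |a·x₀ + b·y₀ + c·z₀ - d| / √(a² + b² + c²)
  = |2·(-7) + (-2)·(-1) + 1·11 - (-13)| / √(2² + (-2)² + 1²)
  = |-14 + 2 + 11 + 13| / √(4 + 4 + 1)
  = |12| / √9
  = 12 / 3
  ≈ 4

4


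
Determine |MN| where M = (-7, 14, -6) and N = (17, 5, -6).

d = √[(x₂-x₁)² + (y₂-y₁)² + (z₂-z₁)²]
  = √[24² + (-9)² + 0²]
  = √[576 + 81 + 0]
  = √657
  ≈ 25.63

25.63


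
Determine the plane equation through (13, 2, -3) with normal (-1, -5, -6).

The plane through P with normal n = (a, b, c) satisfies n·(r - P) = 0,
i.e. ax + by + cz = a·x₀ + b·y₀ + c·z₀.
d = (-1)·13 + (-5)·2 + (-6)·(-3)
  = -13 - 10 + 18
  = -5
Equation: -x - 5y - 6z = -5

-x - 5y - 6z = -5


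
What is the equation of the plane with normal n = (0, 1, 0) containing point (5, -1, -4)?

The plane through P with normal n = (a, b, c) satisfies n·(r - P) = 0,
i.e. ax + by + cz = a·x₀ + b·y₀ + c·z₀.
d = 0·5 + 1·(-1) + 0·(-4)
  = 0 - 1 + 0
  = -1
Equation: y = -1

y = -1


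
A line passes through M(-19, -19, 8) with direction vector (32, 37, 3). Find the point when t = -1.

P(t) = M + t·d
  = (-19 + 32·(-1), -19 + 37·(-1), 8 + 3·(-1))
  = (-19 - 32, -19 - 37, 8 - 3)
  = (-51, -56, 5)

(-51, -56, 5)


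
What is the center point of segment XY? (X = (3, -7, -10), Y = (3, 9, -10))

M = ((x₁+x₂)/2, (y₁+y₂)/2, (z₁+z₂)/2)
  = ((3 + 3)/2, (-7 + 9)/2, (-10 - 10)/2)
  = (6/2, 2/2, -20/2)
  = (3, 1, -10)

(3, 1, -10)


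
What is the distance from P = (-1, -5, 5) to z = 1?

distance = |a·x₀ + b·y₀ + c·z₀ - d| / √(a² + b² + c²)
  = |0·(-1) + 0·(-5) + 1·5 - 1| / √(0² + 0² + 1²)
  = |0 + 0 + 5 - 1| / √(0 + 0 + 1)
  = |4| / √1
  = 4 / 1
  ≈ 4

4


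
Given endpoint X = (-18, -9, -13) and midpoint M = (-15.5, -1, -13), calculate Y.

Y = 2M - X
  = (2·(-15.5) - (-18), 2·(-1) - (-9), 2·(-13) - (-13))
  = (-31 + 18, -2 + 9, -26 + 13)
  = (-13, 7, -13)

(-13, 7, -13)


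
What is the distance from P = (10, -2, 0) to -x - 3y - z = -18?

distance = |a·x₀ + b·y₀ + c·z₀ - d| / √(a² + b² + c²)
  = |(-1)·10 + (-3)·(-2) + (-1)·0 - (-18)| / √((-1)² + (-3)² + (-1)²)
  = |-10 + 6 + 0 + 18| / √(1 + 9 + 1)
  = |14| / √11
  = 14 / 3.317
  ≈ 4.221

4.221


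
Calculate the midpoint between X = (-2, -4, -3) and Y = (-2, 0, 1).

M = ((x₁+x₂)/2, (y₁+y₂)/2, (z₁+z₂)/2)
  = ((-2 - 2)/2, (-4 + 0)/2, (-3 + 1)/2)
  = (-4/2, -4/2, -2/2)
  = (-2, -2, -1)

(-2, -2, -1)


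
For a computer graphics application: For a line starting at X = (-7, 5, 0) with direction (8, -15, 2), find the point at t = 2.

P(t) = X + t·d
  = (-7 + 8·2, 5 + (-15)·2, 0 + 2·2)
  = (-7 + 16, 5 - 30, 0 + 4)
  = (9, -25, 4)

(9, -25, 4)


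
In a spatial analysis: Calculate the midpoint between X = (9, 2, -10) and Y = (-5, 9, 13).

M = ((x₁+x₂)/2, (y₁+y₂)/2, (z₁+z₂)/2)
  = ((9 - 5)/2, (2 + 9)/2, (-10 + 13)/2)
  = (4/2, 11/2, 3/2)
  = (2, 5.5, 1.5)

(2, 5.5, 1.5)


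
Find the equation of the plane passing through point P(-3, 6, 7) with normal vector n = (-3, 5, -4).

The plane through P with normal n = (a, b, c) satisfies n·(r - P) = 0,
i.e. ax + by + cz = a·x₀ + b·y₀ + c·z₀.
d = (-3)·(-3) + 5·6 + (-4)·7
  = 9 + 30 - 28
  = 11
Equation: -3x + 5y - 4z = 11

-3x + 5y - 4z = 11


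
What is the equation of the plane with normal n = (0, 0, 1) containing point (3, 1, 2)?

The plane through P with normal n = (a, b, c) satisfies n·(r - P) = 0,
i.e. ax + by + cz = a·x₀ + b·y₀ + c·z₀.
d = 0·3 + 0·1 + 1·2
  = 0 + 0 + 2
  = 2
Equation: z = 2

z = 2


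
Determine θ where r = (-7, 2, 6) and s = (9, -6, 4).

r·s = (-7)·9 + 2·(-6) + 6·4 = -63 - 12 + 24 = -51
|r| = √((-7)² + 2² + 6²) = √89 ≈ 9.434
|s| = √(9² + (-6)² + 4²) = √133 ≈ 11.53
cos θ = (r·s)/(|r||s|) = -51/(9.434·11.53) ≈ -0.4688
θ = arccos(-0.4688) ≈ 118°

118°


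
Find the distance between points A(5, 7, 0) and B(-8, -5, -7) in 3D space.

d = √[(x₂-x₁)² + (y₂-y₁)² + (z₂-z₁)²]
  = √[(-13)² + (-12)² + (-7)²]
  = √[169 + 144 + 49]
  = √362
  ≈ 19.03

19.03


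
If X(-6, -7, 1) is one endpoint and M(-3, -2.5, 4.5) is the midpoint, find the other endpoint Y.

Y = 2M - X
  = (2·(-3) - (-6), 2·(-2.5) - (-7), 2·4.5 - 1)
  = (-6 + 6, -5 + 7, 9 - 1)
  = (0, 2, 8)

(0, 2, 8)


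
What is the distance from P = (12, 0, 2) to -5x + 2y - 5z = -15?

distance = |a·x₀ + b·y₀ + c·z₀ - d| / √(a² + b² + c²)
  = |(-5)·12 + 2·0 + (-5)·2 - (-15)| / √((-5)² + 2² + (-5)²)
  = |-60 + 0 - 10 + 15| / √(25 + 4 + 25)
  = |-55| / √54
  = 55 / 7.348
  ≈ 7.485

7.485


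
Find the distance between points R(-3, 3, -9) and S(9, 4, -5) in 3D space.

d = √[(x₂-x₁)² + (y₂-y₁)² + (z₂-z₁)²]
  = √[12² + 1² + 4²]
  = √[144 + 1 + 16]
  = √161
  ≈ 12.69

12.69


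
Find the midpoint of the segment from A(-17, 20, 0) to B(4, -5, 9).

M = ((x₁+x₂)/2, (y₁+y₂)/2, (z₁+z₂)/2)
  = ((-17 + 4)/2, (20 - 5)/2, (0 + 9)/2)
  = (-13/2, 15/2, 9/2)
  = (-6.5, 7.5, 4.5)

(-6.5, 7.5, 4.5)


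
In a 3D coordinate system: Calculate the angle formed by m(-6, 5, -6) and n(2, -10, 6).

m·n = (-6)·2 + 5·(-10) + (-6)·6 = -12 - 50 - 36 = -98
|m| = √((-6)² + 5² + (-6)²) = √97 ≈ 9.849
|n| = √(2² + (-10)² + 6²) = √140 ≈ 11.83
cos θ = (m·n)/(|m||n|) = -98/(9.849·11.83) ≈ -0.841
θ = arccos(-0.841) ≈ 147.2°

147.2°


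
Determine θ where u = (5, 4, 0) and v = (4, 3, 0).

u·v = 5·4 + 4·3 + 0·0 = 20 + 12 + 0 = 32
|u| = √(5² + 4² + 0²) = √41 ≈ 6.403
|v| = √(4² + 3² + 0²) = √25 ≈ 5
cos θ = (u·v)/(|u||v|) = 32/(6.403·5) ≈ 0.9995
θ = arccos(0.9995) ≈ 1.79°

1.79°


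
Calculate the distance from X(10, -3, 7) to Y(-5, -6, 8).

d = √[(x₂-x₁)² + (y₂-y₁)² + (z₂-z₁)²]
  = √[(-15)² + (-3)² + 1²]
  = √[225 + 9 + 1]
  = √235
  ≈ 15.33

15.33


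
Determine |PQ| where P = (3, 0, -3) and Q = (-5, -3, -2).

d = √[(x₂-x₁)² + (y₂-y₁)² + (z₂-z₁)²]
  = √[(-8)² + (-3)² + 1²]
  = √[64 + 9 + 1]
  = √74
  ≈ 8.602

8.602


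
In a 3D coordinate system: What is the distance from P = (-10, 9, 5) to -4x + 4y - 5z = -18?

distance = |a·x₀ + b·y₀ + c·z₀ - d| / √(a² + b² + c²)
  = |(-4)·(-10) + 4·9 + (-5)·5 - (-18)| / √((-4)² + 4² + (-5)²)
  = |40 + 36 - 25 + 18| / √(16 + 16 + 25)
  = |69| / √57
  = 69 / 7.55
  ≈ 9.139

9.139


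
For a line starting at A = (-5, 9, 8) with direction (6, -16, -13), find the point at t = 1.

P(t) = A + t·d
  = (-5 + 6·1, 9 + (-16)·1, 8 + (-13)·1)
  = (-5 + 6, 9 - 16, 8 - 13)
  = (1, -7, -5)

(1, -7, -5)


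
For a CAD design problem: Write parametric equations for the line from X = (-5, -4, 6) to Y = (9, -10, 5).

Direction vector d = Y - X = (9 + 5, -10 + 4, 5 - 6) = (14, -6, -1)
Parametric form r = X + t·d:
x = -5 + 14t, y = -4 - 6t, z = 6 - t

x = -5 + 14t, y = -4 - 6t, z = 6 - t


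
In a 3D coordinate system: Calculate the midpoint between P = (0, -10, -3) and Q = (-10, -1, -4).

M = ((x₁+x₂)/2, (y₁+y₂)/2, (z₁+z₂)/2)
  = ((0 - 10)/2, (-10 - 1)/2, (-3 - 4)/2)
  = (-10/2, -11/2, -7/2)
  = (-5, -5.5, -3.5)

(-5, -5.5, -3.5)


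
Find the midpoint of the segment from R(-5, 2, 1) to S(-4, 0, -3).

M = ((x₁+x₂)/2, (y₁+y₂)/2, (z₁+z₂)/2)
  = ((-5 - 4)/2, (2 + 0)/2, (1 - 3)/2)
  = (-9/2, 2/2, -2/2)
  = (-4.5, 1, -1)

(-4.5, 1, -1)


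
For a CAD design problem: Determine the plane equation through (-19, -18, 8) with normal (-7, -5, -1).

The plane through P with normal n = (a, b, c) satisfies n·(r - P) = 0,
i.e. ax + by + cz = a·x₀ + b·y₀ + c·z₀.
d = (-7)·(-19) + (-5)·(-18) + (-1)·8
  = 133 + 90 - 8
  = 215
Equation: -7x - 5y - z = 215

-7x - 5y - z = 215


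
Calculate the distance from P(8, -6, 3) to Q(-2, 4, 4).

d = √[(x₂-x₁)² + (y₂-y₁)² + (z₂-z₁)²]
  = √[(-10)² + 10² + 1²]
  = √[100 + 100 + 1]
  = √201
  ≈ 14.18

14.18


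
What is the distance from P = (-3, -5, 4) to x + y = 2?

distance = |a·x₀ + b·y₀ + c·z₀ - d| / √(a² + b² + c²)
  = |1·(-3) + 1·(-5) + 0·4 - 2| / √(1² + 1² + 0²)
  = |-3 - 5 + 0 - 2| / √(1 + 1 + 0)
  = |-10| / √2
  = 10 / 1.414
  ≈ 7.071

7.071


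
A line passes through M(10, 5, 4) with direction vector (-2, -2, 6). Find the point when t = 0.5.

P(t) = M + t·d
  = (10 + (-2)·0.5, 5 + (-2)·0.5, 4 + 6·0.5)
  = (10 - 1, 5 - 1, 4 + 3)
  = (9, 4, 7)

(9, 4, 7)


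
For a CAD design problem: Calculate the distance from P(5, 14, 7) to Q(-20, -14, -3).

d = √[(x₂-x₁)² + (y₂-y₁)² + (z₂-z₁)²]
  = √[(-25)² + (-28)² + (-10)²]
  = √[625 + 784 + 100]
  = √1509
  ≈ 38.85

38.85


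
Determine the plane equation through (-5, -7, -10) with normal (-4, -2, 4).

The plane through P with normal n = (a, b, c) satisfies n·(r - P) = 0,
i.e. ax + by + cz = a·x₀ + b·y₀ + c·z₀.
d = (-4)·(-5) + (-2)·(-7) + 4·(-10)
  = 20 + 14 - 40
  = -6
Equation: -4x - 2y + 4z = -6

-4x - 2y + 4z = -6


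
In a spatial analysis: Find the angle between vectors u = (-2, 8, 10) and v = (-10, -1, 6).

u·v = (-2)·(-10) + 8·(-1) + 10·6 = 20 - 8 + 60 = 72
|u| = √((-2)² + 8² + 10²) = √168 ≈ 12.96
|v| = √((-10)² + (-1)² + 6²) = √137 ≈ 11.7
cos θ = (u·v)/(|u||v|) = 72/(12.96·11.7) ≈ 0.4746
θ = arccos(0.4746) ≈ 61.67°

61.67°


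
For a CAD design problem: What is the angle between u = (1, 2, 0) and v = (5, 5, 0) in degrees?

u·v = 1·5 + 2·5 + 0·0 = 5 + 10 + 0 = 15
|u| = √(1² + 2² + 0²) = √5 ≈ 2.236
|v| = √(5² + 5² + 0²) = √50 ≈ 7.071
cos θ = (u·v)/(|u||v|) = 15/(2.236·7.071) ≈ 0.9487
θ = arccos(0.9487) ≈ 18.43°

18.43°


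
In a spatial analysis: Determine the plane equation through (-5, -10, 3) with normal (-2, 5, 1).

The plane through P with normal n = (a, b, c) satisfies n·(r - P) = 0,
i.e. ax + by + cz = a·x₀ + b·y₀ + c·z₀.
d = (-2)·(-5) + 5·(-10) + 1·3
  = 10 - 50 + 3
  = -37
Equation: -2x + 5y + z = -37

-2x + 5y + z = -37


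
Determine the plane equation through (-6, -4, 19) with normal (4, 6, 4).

The plane through P with normal n = (a, b, c) satisfies n·(r - P) = 0,
i.e. ax + by + cz = a·x₀ + b·y₀ + c·z₀.
d = 4·(-6) + 6·(-4) + 4·19
  = -24 - 24 + 76
  = 28
Equation: 4x + 6y + 4z = 28

4x + 6y + 4z = 28


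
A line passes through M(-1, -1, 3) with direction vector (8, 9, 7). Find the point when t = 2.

P(t) = M + t·d
  = (-1 + 8·2, -1 + 9·2, 3 + 7·2)
  = (-1 + 16, -1 + 18, 3 + 14)
  = (15, 17, 17)

(15, 17, 17)


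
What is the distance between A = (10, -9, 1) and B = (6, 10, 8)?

d = √[(x₂-x₁)² + (y₂-y₁)² + (z₂-z₁)²]
  = √[(-4)² + 19² + 7²]
  = √[16 + 361 + 49]
  = √426
  ≈ 20.64

20.64


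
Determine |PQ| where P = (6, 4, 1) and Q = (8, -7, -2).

d = √[(x₂-x₁)² + (y₂-y₁)² + (z₂-z₁)²]
  = √[2² + (-11)² + (-3)²]
  = √[4 + 121 + 9]
  = √134
  ≈ 11.58

11.58


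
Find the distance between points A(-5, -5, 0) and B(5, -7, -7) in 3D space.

d = √[(x₂-x₁)² + (y₂-y₁)² + (z₂-z₁)²]
  = √[10² + (-2)² + (-7)²]
  = √[100 + 4 + 49]
  = √153
  ≈ 12.37

12.37


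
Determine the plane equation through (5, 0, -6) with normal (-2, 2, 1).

The plane through P with normal n = (a, b, c) satisfies n·(r - P) = 0,
i.e. ax + by + cz = a·x₀ + b·y₀ + c·z₀.
d = (-2)·5 + 2·0 + 1·(-6)
  = -10 + 0 - 6
  = -16
Equation: -2x + 2y + z = -16

-2x + 2y + z = -16


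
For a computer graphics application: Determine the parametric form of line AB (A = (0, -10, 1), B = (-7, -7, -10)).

Direction vector d = B - A = (-7 + 0, -7 + 10, -10 - 1) = (-7, 3, -11)
Parametric form r = A + t·d:
x = 0 - 7t, y = -10 + 3t, z = 1 - 11t

x = 0 - 7t, y = -10 + 3t, z = 1 - 11t


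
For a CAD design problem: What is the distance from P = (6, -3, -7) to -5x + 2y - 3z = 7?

distance = |a·x₀ + b·y₀ + c·z₀ - d| / √(a² + b² + c²)
  = |(-5)·6 + 2·(-3) + (-3)·(-7) - 7| / √((-5)² + 2² + (-3)²)
  = |-30 - 6 + 21 - 7| / √(25 + 4 + 9)
  = |-22| / √38
  = 22 / 6.164
  ≈ 3.569

3.569


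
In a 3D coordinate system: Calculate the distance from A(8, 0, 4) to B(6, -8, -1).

d = √[(x₂-x₁)² + (y₂-y₁)² + (z₂-z₁)²]
  = √[(-2)² + (-8)² + (-5)²]
  = √[4 + 64 + 25]
  = √93
  ≈ 9.644

9.644


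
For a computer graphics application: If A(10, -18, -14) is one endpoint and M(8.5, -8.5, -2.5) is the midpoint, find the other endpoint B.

B = 2M - A
  = (2·8.5 - 10, 2·(-8.5) - (-18), 2·(-2.5) - (-14))
  = (17 - 10, -17 + 18, -5 + 14)
  = (7, 1, 9)

(7, 1, 9)


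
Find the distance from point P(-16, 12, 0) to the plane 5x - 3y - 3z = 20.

distance = |a·x₀ + b·y₀ + c·z₀ - d| / √(a² + b² + c²)
  = |5·(-16) + (-3)·12 + (-3)·0 - 20| / √(5² + (-3)² + (-3)²)
  = |-80 - 36 + 0 - 20| / √(25 + 9 + 9)
  = |-136| / √43
  = 136 / 6.557
  ≈ 20.74

20.74


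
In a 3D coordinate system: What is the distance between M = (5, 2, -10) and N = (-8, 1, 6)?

d = √[(x₂-x₁)² + (y₂-y₁)² + (z₂-z₁)²]
  = √[(-13)² + (-1)² + 16²]
  = √[169 + 1 + 256]
  = √426
  ≈ 20.64

20.64


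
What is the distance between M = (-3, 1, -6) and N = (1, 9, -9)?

d = √[(x₂-x₁)² + (y₂-y₁)² + (z₂-z₁)²]
  = √[4² + 8² + (-3)²]
  = √[16 + 64 + 9]
  = √89
  ≈ 9.434

9.434


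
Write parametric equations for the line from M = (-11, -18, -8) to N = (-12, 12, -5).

Direction vector d = N - M = (-12 + 11, 12 + 18, -5 + 8) = (-1, 30, 3)
Parametric form r = M + t·d:
x = -11 - t, y = -18 + 30t, z = -8 + 3t

x = -11 - t, y = -18 + 30t, z = -8 + 3t


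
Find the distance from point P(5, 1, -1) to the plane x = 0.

distance = |a·x₀ + b·y₀ + c·z₀ - d| / √(a² + b² + c²)
  = |1·5 + 0·1 + 0·(-1) - 0| / √(1² + 0² + 0²)
  = |5 + 0 + 0 + 0| / √(1 + 0 + 0)
  = |5| / √1
  = 5 / 1
  ≈ 5

5


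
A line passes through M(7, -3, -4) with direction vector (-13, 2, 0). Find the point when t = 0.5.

P(t) = M + t·d
  = (7 + (-13)·0.5, -3 + 2·0.5, -4 + 0·0.5)
  = (7 - 6.5, -3 + 1, -4 + 0)
  = (0.5, -2, -4)

(0.5, -2, -4)


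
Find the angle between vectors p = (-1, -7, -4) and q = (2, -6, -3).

p·q = (-1)·2 + (-7)·(-6) + (-4)·(-3) = -2 + 42 + 12 = 52
|p| = √((-1)² + (-7)² + (-4)²) = √66 ≈ 8.124
|q| = √(2² + (-6)² + (-3)²) = √49 ≈ 7
cos θ = (p·q)/(|p||q|) = 52/(8.124·7) ≈ 0.9144
θ = arccos(0.9144) ≈ 23.88°

23.88°


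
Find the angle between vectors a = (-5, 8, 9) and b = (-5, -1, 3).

a·b = (-5)·(-5) + 8·(-1) + 9·3 = 25 - 8 + 27 = 44
|a| = √((-5)² + 8² + 9²) = √170 ≈ 13.04
|b| = √((-5)² + (-1)² + 3²) = √35 ≈ 5.916
cos θ = (a·b)/(|a||b|) = 44/(13.04·5.916) ≈ 0.5704
θ = arccos(0.5704) ≈ 55.22°

55.22°
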